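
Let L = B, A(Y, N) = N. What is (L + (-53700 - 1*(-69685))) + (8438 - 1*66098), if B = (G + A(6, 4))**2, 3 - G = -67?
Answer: -36199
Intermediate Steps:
G = 70 (G = 3 - 1*(-67) = 3 + 67 = 70)
B = 5476 (B = (70 + 4)**2 = 74**2 = 5476)
L = 5476
(L + (-53700 - 1*(-69685))) + (8438 - 1*66098) = (5476 + (-53700 - 1*(-69685))) + (8438 - 1*66098) = (5476 + (-53700 + 69685)) + (8438 - 66098) = (5476 + 15985) - 57660 = 21461 - 57660 = -36199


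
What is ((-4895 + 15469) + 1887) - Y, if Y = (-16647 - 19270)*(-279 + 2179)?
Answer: 68254761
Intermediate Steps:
Y = -68242300 (Y = -35917*1900 = -68242300)
((-4895 + 15469) + 1887) - Y = ((-4895 + 15469) + 1887) - 1*(-68242300) = (10574 + 1887) + 68242300 = 12461 + 68242300 = 68254761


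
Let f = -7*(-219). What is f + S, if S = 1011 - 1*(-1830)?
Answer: 4374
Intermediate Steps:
f = 1533
S = 2841 (S = 1011 + 1830 = 2841)
f + S = 1533 + 2841 = 4374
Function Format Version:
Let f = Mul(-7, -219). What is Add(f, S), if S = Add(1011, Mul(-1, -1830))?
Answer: 4374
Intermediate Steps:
f = 1533
S = 2841 (S = Add(1011, 1830) = 2841)
Add(f, S) = Add(1533, 2841) = 4374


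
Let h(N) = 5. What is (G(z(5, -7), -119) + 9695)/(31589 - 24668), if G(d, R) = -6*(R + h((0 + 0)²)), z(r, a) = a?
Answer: 10379/6921 ≈ 1.4996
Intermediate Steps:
G(d, R) = -30 - 6*R (G(d, R) = -6*(R + 5) = -6*(5 + R) = -30 - 6*R)
(G(z(5, -7), -119) + 9695)/(31589 - 24668) = ((-30 - 6*(-119)) + 9695)/(31589 - 24668) = ((-30 + 714) + 9695)/6921 = (684 + 9695)*(1/6921) = 10379*(1/6921) = 10379/6921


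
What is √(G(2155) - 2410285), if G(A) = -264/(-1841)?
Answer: I*√8169132669061/1841 ≈ 1552.5*I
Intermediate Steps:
G(A) = 264/1841 (G(A) = -264*(-1/1841) = 264/1841)
√(G(2155) - 2410285) = √(264/1841 - 2410285) = √(-4437334421/1841) = I*√8169132669061/1841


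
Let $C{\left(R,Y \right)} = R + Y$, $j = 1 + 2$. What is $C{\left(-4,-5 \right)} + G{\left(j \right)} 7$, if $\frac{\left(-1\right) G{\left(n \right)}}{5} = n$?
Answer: $-114$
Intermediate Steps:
$j = 3$
$G{\left(n \right)} = - 5 n$
$C{\left(-4,-5 \right)} + G{\left(j \right)} 7 = \left(-4 - 5\right) + \left(-5\right) 3 \cdot 7 = -9 - 105 = -114$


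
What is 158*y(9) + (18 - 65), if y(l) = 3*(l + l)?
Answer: 8485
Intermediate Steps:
y(l) = 6*l (y(l) = 3*(2*l) = 6*l)
158*y(9) + (18 - 65) = 158*(6*9) + (18 - 65) = 158*54 - 47 = 8532 - 47 = 8485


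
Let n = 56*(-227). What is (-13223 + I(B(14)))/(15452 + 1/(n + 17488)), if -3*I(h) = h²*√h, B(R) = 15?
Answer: -9021864/10542679 - 358200*√15/73798753 ≈ -0.87455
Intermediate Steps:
I(h) = -h^(5/2)/3 (I(h) = -h²*√h/3 = -h^(5/2)/3)
n = -12712
(-13223 + I(B(14)))/(15452 + 1/(n + 17488)) = (-13223 - 75*√15)/(15452 + 1/(-12712 + 17488)) = (-13223 - 75*√15)/(15452 + 1/4776) = (-13223 - 75*√15)/(73798753/4776) = (-13223 - 75*√15)*(4776/73798753) = -9021864/10542679 - 358200*√15/73798753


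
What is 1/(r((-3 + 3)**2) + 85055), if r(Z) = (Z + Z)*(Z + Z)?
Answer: 1/85055 ≈ 1.1757e-5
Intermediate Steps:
r(Z) = 4*Z**2 (r(Z) = (2*Z)*(2*Z) = 4*Z**2)
1/(r((-3 + 3)**2) + 85055) = 1/(4*((-3 + 3)**2)**2 + 85055) = 1/(4*(0**2)**2 + 85055) = 1/(4*0**2 + 85055) = 1/(4*0 + 85055) = 1/(0 + 85055) = 1/85055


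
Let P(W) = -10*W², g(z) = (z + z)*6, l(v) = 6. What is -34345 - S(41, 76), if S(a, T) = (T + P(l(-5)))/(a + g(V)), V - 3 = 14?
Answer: -8414241/245 ≈ -34344.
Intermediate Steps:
V = 17 (V = 3 + 14 = 17)
g(z) = 12*z (g(z) = (2*z)*6 = 12*z)
S(a, T) = (-360 + T)/(204 + a) (S(a, T) = (T - 10*6²)/(a + 12*17) = (T - 10*36)/(a + 204) = (T - 360)/(204 + a) = (-360 + T)/(204 + a))
-34345 - S(41, 76) = -34345 - (-360 + 76)/(204 + 41) = -34345 - (-284)/245 = -34345 - 1*(-284/245) = -34345 + 284/245 = -8414241/245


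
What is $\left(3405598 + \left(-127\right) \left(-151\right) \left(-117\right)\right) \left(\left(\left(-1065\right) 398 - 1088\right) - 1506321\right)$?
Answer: $-2243931826031$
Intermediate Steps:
$\left(3405598 + \left(-127\right) \left(-151\right) \left(-117\right)\right) \left(\left(\left(-1065\right) 398 - 1088\right) - 1506321\right) = \left(3405598 + 19177 \left(-117\right)\right) \left(\left(-423870 - 1088\right) - 1506321\right) = \left(3405598 - 2243709\right) \left(-424958 - 1506321\right) = 1161889 \left(-1931279\right) = -2243931826031$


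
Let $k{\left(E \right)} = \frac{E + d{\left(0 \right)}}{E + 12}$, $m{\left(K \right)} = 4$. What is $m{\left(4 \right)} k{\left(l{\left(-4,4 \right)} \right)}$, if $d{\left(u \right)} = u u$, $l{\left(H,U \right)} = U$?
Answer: $1$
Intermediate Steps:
$d{\left(u \right)} = u^{2}$
$k{\left(E \right)} = \frac{E}{12 + E}$ ($k{\left(E \right)} = \frac{E + 0^{2}}{E + 12} = \frac{E + 0}{12 + E} = \frac{E}{12 + E}$)
$m{\left(4 \right)} k{\left(l{\left(-4,4 \right)} \right)} = 4 \frac{4}{12 + 4} = 4 \cdot \frac{4}{16} = 4 \cdot 4 \cdot \frac{1}{16} = 4 \cdot \frac{1}{4} = 1$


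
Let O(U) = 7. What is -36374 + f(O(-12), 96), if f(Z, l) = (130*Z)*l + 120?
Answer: 51106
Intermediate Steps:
f(Z, l) = 120 + 130*Z*l (f(Z, l) = 130*Z*l + 120 = 120 + 130*Z*l)
-36374 + f(O(-12), 96) = -36374 + (120 + 130*7*96) = -36374 + (120 + 87360) = -36374 + 87480 = 51106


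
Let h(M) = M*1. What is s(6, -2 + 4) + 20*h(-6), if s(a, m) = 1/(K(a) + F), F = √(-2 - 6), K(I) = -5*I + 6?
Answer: -8763/73 - I*√2/292 ≈ -120.04 - 0.0048432*I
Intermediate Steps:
h(M) = M
K(I) = 6 - 5*I
F = 2*I*√2 (F = √(-8) = 2*I*√2 ≈ 2.8284*I)
s(a, m) = 1/(6 - 5*a + 2*I*√2) (s(a, m) = 1/((6 - 5*a) + 2*I*√2) = 1/(6 - 5*a + 2*I*√2))
s(6, -2 + 4) + 20*h(-6) = 1/(6 - 5*6 + 2*I*√2) + 20*(-6) = 1/(6 - 30 + 2*I*√2) - 120 = 1/(-24 + 2*I*√2) - 120 = -120 + 1/(-24 + 2*I*√2)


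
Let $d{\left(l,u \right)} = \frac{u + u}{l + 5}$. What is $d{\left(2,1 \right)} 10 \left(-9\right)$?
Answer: $- \frac{180}{7} \approx -25.714$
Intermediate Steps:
$d{\left(l,u \right)} = \frac{2 u}{5 + l}$
$d{\left(2,1 \right)} 10 \left(-9\right) = 2 \cdot 1 \frac{1}{5 + 2} \cdot 10 \left(-9\right) = 2 \cdot 1 \cdot \frac{1}{7} \cdot 10 \left(-9\right) = \frac{2}{7} \cdot 10 \left(-9\right) = \frac{20}{7} \left(-9\right) = - \frac{180}{7}$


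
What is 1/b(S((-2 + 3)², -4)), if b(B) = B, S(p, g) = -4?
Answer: -¼ ≈ -0.25000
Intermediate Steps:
1/b(S((-2 + 3)², -4)) = 1/(-4) = -¼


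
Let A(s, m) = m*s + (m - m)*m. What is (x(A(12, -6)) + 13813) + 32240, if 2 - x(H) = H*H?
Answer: 40871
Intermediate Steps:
A(s, m) = m*s (A(s, m) = m*s + 0*m = m*s + 0 = m*s)
x(H) = 2 - H² (x(H) = 2 - H*H = 2 - H²)
(x(A(12, -6)) + 13813) + 32240 = ((2 - (-6*12)²) + 13813) + 32240 = ((2 - 1*(-72)²) + 13813) + 32240 = ((2 - 1*5184) + 13813) + 32240 = ((2 - 5184) + 13813) + 32240 = (-5182 + 13813) + 32240 = 8631 + 32240 = 40871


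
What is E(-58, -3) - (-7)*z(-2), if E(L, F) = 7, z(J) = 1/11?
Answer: 84/11 ≈ 7.6364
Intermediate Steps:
z(J) = 1/11
E(-58, -3) - (-7)*z(-2) = 7 - (-7)/11 = 7 - 1*(-7/11) = 7 + 7/11 = 84/11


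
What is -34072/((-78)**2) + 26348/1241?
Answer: 29504470/1887561 ≈ 15.631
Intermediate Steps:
-34072/((-78)**2) + 26348/1241 = -34072/6084 + 26348*(1/1241) = -34072*1/6084 + 26348/1241 = -8518/1521 + 26348/1241 = 29504470/1887561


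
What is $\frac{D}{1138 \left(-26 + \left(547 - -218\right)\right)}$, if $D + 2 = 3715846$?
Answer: $\frac{1857922}{420491} \approx 4.4185$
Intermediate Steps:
$D = 3715844$ ($D = -2 + 3715846 = 3715844$)
$\frac{D}{1138 \left(-26 + \left(547 - -218\right)\right)} = \frac{3715844}{1138 \left(-26 + \left(547 - -218\right)\right)} = \frac{3715844}{1138 \left(-26 + \left(547 + 218\right)\right)} = \frac{3715844}{1138 \left(-26 + 765\right)} = \frac{3715844}{1138 \cdot 739} = \frac{3715844}{840982} = 3715844 \cdot \frac{1}{840982} = \frac{1857922}{420491}$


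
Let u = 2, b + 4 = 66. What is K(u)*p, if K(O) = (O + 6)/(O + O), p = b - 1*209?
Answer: -294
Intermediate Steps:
b = 62 (b = -4 + 66 = 62)
p = -147 (p = 62 - 1*209 = 62 - 209 = -147)
K(O) = (6 + O)/(2*O) (K(O) = (6 + O)/((2*O)) = (6 + O)*(1/(2*O)) = (6 + O)/(2*O))
K(u)*p = ((1/2)*(6 + 2)/2)*(-147) = ((1/2)*(1/2)*8)*(-147) = 2*(-147) = -294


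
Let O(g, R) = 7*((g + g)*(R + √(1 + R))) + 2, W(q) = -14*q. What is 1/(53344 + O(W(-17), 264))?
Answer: 27441/25515756314 - 49*√265/12757878157 ≈ 1.0129e-6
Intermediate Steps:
O(g, R) = 2 + 14*g*(R + √(1 + R)) (O(g, R) = 7*((2*g)*(R + √(1 + R))) + 2 = 7*(2*g*(R + √(1 + R))) + 2 = 14*g*(R + √(1 + R)) + 2 = 2 + 14*g*(R + √(1 + R)))
1/(53344 + O(W(-17), 264)) = 1/(53344 + (2 + 14*264*(-14*(-17)) + 14*(-14*(-17))*√(1 + 264))) = 1/(53344 + (2 + 14*264*238 + 14*238*√265)) = 1/(53344 + (2 + 879648 + 3332*√265)) = 1/(53344 + (879650 + 3332*√265)) = 1/(932994 + 3332*√265)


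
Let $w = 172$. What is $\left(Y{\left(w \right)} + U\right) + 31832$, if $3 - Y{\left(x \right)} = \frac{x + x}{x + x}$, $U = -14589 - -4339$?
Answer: $21584$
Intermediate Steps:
$U = -10250$ ($U = -14589 + 4339 = -10250$)
$Y{\left(x \right)} = 2$ ($Y{\left(x \right)} = 3 - \frac{x + x}{x + x} = 3 - \frac{2 x}{2 x} = 3 - 2 x \frac{1}{2 x} = 3 - 1 = 2$)
$\left(Y{\left(w \right)} + U\right) + 31832 = \left(2 - 10250\right) + 31832 = -10248 + 31832 = 21584$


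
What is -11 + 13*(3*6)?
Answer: 223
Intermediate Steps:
-11 + 13*(3*6) = -11 + 13*18 = -11 + 234 = 223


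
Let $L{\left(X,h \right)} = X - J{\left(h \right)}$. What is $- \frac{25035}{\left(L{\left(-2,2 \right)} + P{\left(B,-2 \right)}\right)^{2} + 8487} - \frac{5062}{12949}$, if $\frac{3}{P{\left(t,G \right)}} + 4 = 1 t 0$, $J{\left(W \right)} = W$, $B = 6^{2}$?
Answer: $- \frac{5876057926}{1763045197} \approx -3.3329$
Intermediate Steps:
$B = 36$
$L{\left(X,h \right)} = X - h$
$P{\left(t,G \right)} = - \frac{3}{4}$ ($P{\left(t,G \right)} = \frac{3}{-4 + 1 t 0} = \frac{3}{-4 + t 0} = \frac{3}{-4 + 0} = \frac{3}{-4} = 3 \left(- \frac{1}{4}\right) = - \frac{3}{4}$)
$- \frac{25035}{\left(L{\left(-2,2 \right)} + P{\left(B,-2 \right)}\right)^{2} + 8487} - \frac{5062}{12949} = - \frac{25035}{\left(\left(-2 - 2\right) - \frac{3}{4}\right)^{2} + 8487} - \frac{5062}{12949} = - \frac{25035}{\left(-4 - \frac{3}{4}\right)^{2} + 8487} - \frac{5062}{12949} = - \frac{25035}{\left(- \frac{19}{4}\right)^{2} + 8487} - \frac{5062}{12949} = - \frac{25035}{\frac{361}{16} + 8487} - \frac{5062}{12949} = - \frac{25035}{\frac{136153}{16}} - \frac{5062}{12949} = \left(-25035\right) \frac{16}{136153} - \frac{5062}{12949} = - \frac{400560}{136153} - \frac{5062}{12949} = - \frac{5876057926}{1763045197}$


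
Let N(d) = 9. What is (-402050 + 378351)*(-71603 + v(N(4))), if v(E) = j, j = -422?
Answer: 1706920475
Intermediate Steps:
v(E) = -422
(-402050 + 378351)*(-71603 + v(N(4))) = (-402050 + 378351)*(-71603 - 422) = -23699*(-72025) = 1706920475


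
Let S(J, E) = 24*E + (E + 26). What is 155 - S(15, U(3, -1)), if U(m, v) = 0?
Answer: 129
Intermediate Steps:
S(J, E) = 26 + 25*E (S(J, E) = 24*E + (26 + E) = 26 + 25*E)
155 - S(15, U(3, -1)) = 155 - (26 + 25*0) = 155 - (26 + 0) = 155 - 1*26 = 155 - 26 = 129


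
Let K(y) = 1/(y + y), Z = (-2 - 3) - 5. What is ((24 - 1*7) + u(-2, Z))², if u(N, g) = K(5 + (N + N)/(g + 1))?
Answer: 2805625/9604 ≈ 292.13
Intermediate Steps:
Z = -10 (Z = -5 - 5 = -10)
K(y) = 1/(2*y)
u(N, g) = 1/(2*(5 + 2*N/(1 + g))) (u(N, g) = 1/(2*(5 + (N + N)/(g + 1))) = 1/(2*(5 + (2*N)/(1 + g))) = 1/(2*(5 + 2*N/(1 + g))))
((24 - 1*7) + u(-2, Z))² = ((24 - 1*7) + (1 - 10)/(2*(5 + 2*(-2) + 5*(-10))))² = ((24 - 7) + (½)*(-9)/(5 - 4 - 50))² = (17 + (½)*(-9)/(-49))² = (17 + (½)*(-1/49)*(-9))² = (17 + 9/98)² = (1675/98)² = 2805625/9604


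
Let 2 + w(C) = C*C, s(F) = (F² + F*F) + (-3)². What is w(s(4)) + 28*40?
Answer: 2799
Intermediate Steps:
s(F) = 9 + 2*F² (s(F) = (F² + F²) + 9 = 2*F² + 9 = 9 + 2*F²)
w(C) = -2 + C² (w(C) = -2 + C*C = -2 + C²)
w(s(4)) + 28*40 = (-2 + (9 + 2*4²)²) + 28*40 = (-2 + (9 + 2*16)²) + 1120 = (-2 + (9 + 32)²) + 1120 = (-2 + 41²) + 1120 = (-2 + 1681) + 1120 = 1679 + 1120 = 2799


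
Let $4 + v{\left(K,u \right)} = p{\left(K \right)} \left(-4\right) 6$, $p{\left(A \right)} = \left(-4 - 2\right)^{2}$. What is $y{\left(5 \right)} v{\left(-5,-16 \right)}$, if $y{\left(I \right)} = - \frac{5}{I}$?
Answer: $868$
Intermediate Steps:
$p{\left(A \right)} = 36$ ($p{\left(A \right)} = \left(-6\right)^{2} = 36$)
$v{\left(K,u \right)} = -868$ ($v{\left(K,u \right)} = -4 + 36 \left(-4\right) 6 = -4 - 864 = -868$)
$y{\left(5 \right)} v{\left(-5,-16 \right)} = - \frac{5}{5} \left(-868\right) = \left(-5\right) \frac{1}{5} \left(-868\right) = \left(-1\right) \left(-868\right) = 868$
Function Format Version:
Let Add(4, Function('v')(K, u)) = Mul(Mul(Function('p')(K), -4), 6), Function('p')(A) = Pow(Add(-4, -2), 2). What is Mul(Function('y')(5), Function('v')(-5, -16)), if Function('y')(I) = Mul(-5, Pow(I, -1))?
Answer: 868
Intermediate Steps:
Function('p')(A) = 36 (Function('p')(A) = Pow(-6, 2) = 36)
Function('v')(K, u) = -868 (Function('v')(K, u) = Add(-4, Mul(Mul(36, -4), 6)) = Add(-4, Mul(-144, 6)) = Add(-4, -864) = -868)
Mul(Function('y')(5), Function('v')(-5, -16)) = Mul(Mul(-5, Pow(5, -1)), -868) = Mul(Mul(-5, Rational(1, 5)), -868) = Mul(-1, -868) = 868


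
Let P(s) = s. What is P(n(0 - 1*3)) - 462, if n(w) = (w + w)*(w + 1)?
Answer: -450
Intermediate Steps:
n(w) = 2*w*(1 + w) (n(w) = (2*w)*(1 + w) = 2*w*(1 + w))
P(n(0 - 1*3)) - 462 = 2*(0 - 1*3)*(1 + (0 - 1*3)) - 462 = 2*(0 - 3)*(1 + (0 - 3)) - 462 = 2*(-3)*(1 - 3) - 462 = 2*(-3)*(-2) - 462 = 12 - 462 = -450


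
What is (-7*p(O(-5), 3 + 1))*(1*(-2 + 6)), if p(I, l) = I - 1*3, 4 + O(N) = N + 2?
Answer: 280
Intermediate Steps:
O(N) = -2 + N (O(N) = -4 + (N + 2) = -4 + (2 + N) = -2 + N)
p(I, l) = -3 + I (p(I, l) = I - 3 = -3 + I)
(-7*p(O(-5), 3 + 1))*(1*(-2 + 6)) = (-7*(-3 + (-2 - 5)))*(1*(-2 + 6)) = (-7*(-3 - 7))*(1*4) = -7*(-10)*4 = 70*4 = 280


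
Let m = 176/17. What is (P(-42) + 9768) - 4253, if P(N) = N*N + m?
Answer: 123919/17 ≈ 7289.4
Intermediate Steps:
m = 176/17 (m = 176*(1/17) = 176/17 ≈ 10.353)
P(N) = 176/17 + N**2 (P(N) = N*N + 176/17 = N**2 + 176/17 = 176/17 + N**2)
(P(-42) + 9768) - 4253 = ((176/17 + (-42)**2) + 9768) - 4253 = ((176/17 + 1764) + 9768) - 4253 = (30164/17 + 9768) - 4253 = 196220/17 - 4253 = 123919/17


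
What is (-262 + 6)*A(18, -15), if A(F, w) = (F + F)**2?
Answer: -331776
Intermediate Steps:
A(F, w) = 4*F**2 (A(F, w) = (2*F)**2 = 4*F**2)
(-262 + 6)*A(18, -15) = (-262 + 6)*(4*18**2) = -1024*324 = -256*1296 = -331776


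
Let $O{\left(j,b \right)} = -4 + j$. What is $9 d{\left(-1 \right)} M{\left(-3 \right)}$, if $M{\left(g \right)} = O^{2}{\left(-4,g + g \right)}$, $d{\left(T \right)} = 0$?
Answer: $0$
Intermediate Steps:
$M{\left(g \right)} = 64$ ($M{\left(g \right)} = \left(-4 - 4\right)^{2} = \left(-8\right)^{2} = 64$)
$9 d{\left(-1 \right)} M{\left(-3 \right)} = 9 \cdot 0 \cdot 64 = 0 \cdot 64 = 0$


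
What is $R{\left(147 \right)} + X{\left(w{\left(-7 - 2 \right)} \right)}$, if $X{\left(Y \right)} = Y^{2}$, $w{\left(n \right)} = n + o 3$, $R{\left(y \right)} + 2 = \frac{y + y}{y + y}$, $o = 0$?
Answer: $80$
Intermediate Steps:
$R{\left(y \right)} = -1$ ($R{\left(y \right)} = -2 + \frac{y + y}{y + y} = -2 + \frac{2 y}{2 y} = -2 + 2 y \frac{1}{2 y} = -2 + 1 = -1$)
$w{\left(n \right)} = n$ ($w{\left(n \right)} = n + 0 \cdot 3 = n + 0 = n$)
$R{\left(147 \right)} + X{\left(w{\left(-7 - 2 \right)} \right)} = -1 + \left(-7 - 2\right)^{2} = -1 + \left(-9\right)^{2} = -1 + 81 = 80$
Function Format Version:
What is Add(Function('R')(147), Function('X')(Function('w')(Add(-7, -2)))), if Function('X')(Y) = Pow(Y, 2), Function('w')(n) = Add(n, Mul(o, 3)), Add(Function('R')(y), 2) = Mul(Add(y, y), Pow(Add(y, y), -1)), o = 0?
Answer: 80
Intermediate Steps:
Function('R')(y) = -1 (Function('R')(y) = Add(-2, Mul(Add(y, y), Pow(Add(y, y), -1))) = Add(-2, Mul(Mul(2, y), Pow(Mul(2, y), -1))) = Add(-2, Mul(Mul(2, y), Mul(Rational(1, 2), Pow(y, -1)))) = Add(-2, 1) = -1)
Function('w')(n) = n (Function('w')(n) = Add(n, Mul(0, 3)) = Add(n, 0) = n)
Add(Function('R')(147), Function('X')(Function('w')(Add(-7, -2)))) = Add(-1, Pow(Add(-7, -2), 2)) = Add(-1, Pow(-9, 2)) = Add(-1, 81) = 80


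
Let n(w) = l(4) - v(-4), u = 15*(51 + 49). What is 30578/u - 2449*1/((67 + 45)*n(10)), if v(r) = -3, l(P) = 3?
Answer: 1406243/84000 ≈ 16.741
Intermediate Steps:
u = 1500 (u = 15*100 = 1500)
n(w) = 6 (n(w) = 3 - 1*(-3) = 3 + 3 = 6)
30578/u - 2449*1/((67 + 45)*n(10)) = 30578/1500 - 2449*1/(6*(67 + 45)) = 30578*(1/1500) - 2449/(112*6) = 15289/750 - 2449/672 = 1406243/84000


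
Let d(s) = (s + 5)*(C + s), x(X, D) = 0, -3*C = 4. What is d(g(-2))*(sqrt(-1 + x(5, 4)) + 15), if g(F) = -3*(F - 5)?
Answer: 7670 + 1534*I/3 ≈ 7670.0 + 511.33*I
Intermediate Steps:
C = -4/3 (C = -1/3*4 = -4/3 ≈ -1.3333)
g(F) = 15 - 3*F (g(F) = -3*(-5 + F) = 15 - 3*F)
d(s) = (5 + s)*(-4/3 + s) (d(s) = (s + 5)*(-4/3 + s) = (5 + s)*(-4/3 + s))
d(g(-2))*(sqrt(-1 + x(5, 4)) + 15) = (-20/3 + (15 - 3*(-2))**2 + 11*(15 - 3*(-2))/3)*(sqrt(-1 + 0) + 15) = (-20/3 + (15 + 6)**2 + 11*(15 + 6)/3)*(sqrt(-1) + 15) = (-20/3 + 21**2 + (11/3)*21)*(I + 15) = (-20/3 + 441 + 77)*(15 + I) = 1534*(15 + I)/3 = 7670 + 1534*I/3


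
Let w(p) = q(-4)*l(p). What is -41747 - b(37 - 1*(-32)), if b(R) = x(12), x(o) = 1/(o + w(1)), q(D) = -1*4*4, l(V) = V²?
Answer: -166987/4 ≈ -41747.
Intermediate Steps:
q(D) = -16 (q(D) = -4*4 = -16)
w(p) = -16*p²
x(o) = 1/(-16 + o) (x(o) = 1/(o - 16*1²) = 1/(o - 16*1) = 1/(o - 16) = 1/(-16 + o))
b(R) = -¼ (b(R) = 1/(-16 + 12) = 1/(-4) = -¼)
-41747 - b(37 - 1*(-32)) = -41747 - 1*(-¼) = -41747 + ¼ = -166987/4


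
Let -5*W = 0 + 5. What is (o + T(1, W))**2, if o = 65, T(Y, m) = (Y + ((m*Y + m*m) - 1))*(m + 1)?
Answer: 4225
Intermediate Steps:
W = -1 (W = -(0 + 5)/5 = -1/5*5 = -1)
T(Y, m) = (1 + m)*(-1 + Y + m**2 + Y*m) (T(Y, m) = (Y + ((Y*m + m**2) - 1))*(1 + m) = (Y + ((m**2 + Y*m) - 1))*(1 + m) = (Y + (-1 + m**2 + Y*m))*(1 + m) = (-1 + Y + m**2 + Y*m)*(1 + m) = (1 + m)*(-1 + Y + m**2 + Y*m))
(o + T(1, W))**2 = (65 + (-1 + 1 + (-1)**2 + (-1)**3 - 1*(-1) + 1*(-1)**2 + 2*1*(-1)))**2 = (65 + (-1 + 1 + 1 - 1 + 1 + 1*1 - 2))**2 = (65 + (-1 + 1 + 1 - 1 + 1 + 1 - 2))**2 = (65 + 0)**2 = 65**2 = 4225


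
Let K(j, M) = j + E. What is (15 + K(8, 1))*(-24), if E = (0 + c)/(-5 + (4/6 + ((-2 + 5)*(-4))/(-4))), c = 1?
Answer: -534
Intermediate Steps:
E = -¾ (E = (0 + 1)/(-5 + (4/6 + ((-2 + 5)*(-4))/(-4))) = 1/(-5 + (4*(⅙) + (3*(-4))*(-¼))) = 1/(-5 + (⅔ - 12*(-¼))) = 1/(-5 + (⅔ + 3)) = 1/(-5 + 11/3) = 1/(-4/3) = 1*(-¾) = -¾ ≈ -0.75000)
K(j, M) = -¾ + j (K(j, M) = j - ¾ = -¾ + j)
(15 + K(8, 1))*(-24) = (15 + (-¾ + 8))*(-24) = (15 + 29/4)*(-24) = (89/4)*(-24) = -534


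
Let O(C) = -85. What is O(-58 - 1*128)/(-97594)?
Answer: 85/97594 ≈ 0.00087096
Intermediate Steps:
O(-58 - 1*128)/(-97594) = -85/(-97594) = -85*(-1/97594) = 85/97594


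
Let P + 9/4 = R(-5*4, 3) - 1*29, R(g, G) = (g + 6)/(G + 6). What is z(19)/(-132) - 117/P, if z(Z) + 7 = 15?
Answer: 136634/38973 ≈ 3.5059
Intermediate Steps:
R(g, G) = (6 + g)/(6 + G)
z(Z) = 8 (z(Z) = -7 + 15 = 8)
P = -1181/36 (P = -9/4 + ((6 - 5*4)/(6 + 3) - 1*29) = -9/4 + ((6 - 20)/9 - 29) = -9/4 + ((⅑)*(-14) - 29) = -9/4 + (-14/9 - 29) = -9/4 - 275/9 = -1181/36 ≈ -32.806)
z(19)/(-132) - 117/P = 8/(-132) - 117/(-1181/36) = 8*(-1/132) - 117*(-36/1181) = -2/33 + 4212/1181 = 136634/38973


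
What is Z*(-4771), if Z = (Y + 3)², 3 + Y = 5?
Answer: -119275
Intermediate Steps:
Y = 2 (Y = -3 + 5 = 2)
Z = 25 (Z = (2 + 3)² = 5² = 25)
Z*(-4771) = 25*(-4771) = -119275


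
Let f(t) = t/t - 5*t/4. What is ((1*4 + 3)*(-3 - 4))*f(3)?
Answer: 539/4 ≈ 134.75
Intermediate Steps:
f(t) = 1 - 5*t/4
((1*4 + 3)*(-3 - 4))*f(3) = ((1*4 + 3)*(-3 - 4))*(1 - 5/4*3) = ((4 + 3)*(-7))*(1 - 15/4) = (7*(-7))*(-11/4) = -49*(-11/4) = 539/4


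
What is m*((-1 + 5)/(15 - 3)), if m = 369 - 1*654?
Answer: -95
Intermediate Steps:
m = -285 (m = 369 - 654 = -285)
m*((-1 + 5)/(15 - 3)) = -285*(-1 + 5)/(15 - 3) = -1140/12 = -285*⅓ = -95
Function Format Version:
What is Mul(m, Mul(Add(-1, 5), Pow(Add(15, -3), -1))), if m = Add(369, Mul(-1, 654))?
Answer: -95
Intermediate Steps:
m = -285 (m = Add(369, -654) = -285)
Mul(m, Mul(Add(-1, 5), Pow(Add(15, -3), -1))) = Mul(-285, Mul(Add(-1, 5), Pow(Add(15, -3), -1))) = Mul(-285, Mul(4, Pow(12, -1))) = Mul(-285, Mul(4, Rational(1, 12))) = Mul(-285, Rational(1, 3)) = -95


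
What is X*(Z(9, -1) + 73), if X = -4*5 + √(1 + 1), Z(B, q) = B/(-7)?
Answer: -10040/7 + 502*√2/7 ≈ -1332.9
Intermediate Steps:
Z(B, q) = -B/7 (Z(B, q) = B*(-⅐) = -B/7)
X = -20 + √2 ≈ -18.586
X*(Z(9, -1) + 73) = (-20 + √2)*(-⅐*9 + 73) = (-20 + √2)*(-9/7 + 73) = (-20 + √2)*(502/7) = -10040/7 + 502*√2/7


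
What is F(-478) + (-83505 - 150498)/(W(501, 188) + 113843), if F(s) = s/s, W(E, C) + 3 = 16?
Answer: -40049/37952 ≈ -1.0553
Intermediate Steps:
W(E, C) = 13 (W(E, C) = -3 + 16 = 13)
F(s) = 1
F(-478) + (-83505 - 150498)/(W(501, 188) + 113843) = 1 + (-83505 - 150498)/(13 + 113843) = 1 - 234003/113856 = 1 - 234003*1/113856 = 1 - 78001/37952 = -40049/37952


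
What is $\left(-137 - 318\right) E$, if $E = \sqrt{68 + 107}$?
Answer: $- 2275 \sqrt{7} \approx -6019.1$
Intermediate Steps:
$E = 5 \sqrt{7}$ ($E = \sqrt{175} = 5 \sqrt{7} \approx 13.229$)
$\left(-137 - 318\right) E = \left(-137 - 318\right) 5 \sqrt{7} = - 455 \cdot 5 \sqrt{7} = - 2275 \sqrt{7}$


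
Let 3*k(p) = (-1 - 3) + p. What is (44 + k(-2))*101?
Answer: 4242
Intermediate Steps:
k(p) = -4/3 + p/3 (k(p) = ((-1 - 3) + p)/3 = (-4 + p)/3 = -4/3 + p/3)
(44 + k(-2))*101 = (44 + (-4/3 + (⅓)*(-2)))*101 = (44 + (-4/3 - ⅔))*101 = (44 - 2)*101 = 42*101 = 4242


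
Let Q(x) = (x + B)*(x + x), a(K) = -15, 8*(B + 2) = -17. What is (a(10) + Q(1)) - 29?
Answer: -201/4 ≈ -50.250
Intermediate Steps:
B = -33/8 (B = -2 + (⅛)*(-17) = -2 - 17/8 = -33/8 ≈ -4.1250)
Q(x) = 2*x*(-33/8 + x) (Q(x) = (x - 33/8)*(x + x) = (-33/8 + x)*(2*x) = 2*x*(-33/8 + x))
(a(10) + Q(1)) - 29 = (-15 + (¼)*1*(-33 + 8*1)) - 29 = (-15 + (¼)*1*(-33 + 8)) - 29 = (-15 + (¼)*1*(-25)) - 29 = (-15 - 25/4) - 29 = -85/4 - 29 = -201/4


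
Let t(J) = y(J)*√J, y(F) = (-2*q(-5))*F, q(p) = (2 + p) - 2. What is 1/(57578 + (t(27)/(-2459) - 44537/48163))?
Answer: 269198393919490107677/15499656192052963187769783 + 513367178865390*√3/5166552064017654395923261 ≈ 1.7368e-5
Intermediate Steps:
q(p) = p
y(F) = 10*F (y(F) = (-2*(-5))*F = 10*F)
t(J) = 10*J^(3/2) (t(J) = (10*J)*√J = 10*J^(3/2))
1/(57578 + (t(27)/(-2459) - 44537/48163)) = 1/(57578 + ((10*27^(3/2))/(-2459) - 44537/48163)) = 1/(57578 + ((10*(81*√3))*(-1/2459) - 44537*1/48163)) = 1/(57578 + ((810*√3)*(-1/2459) - 44537/48163)) = 1/(57578 + (-810*√3/2459 - 44537/48163)) = 1/(57578 + (-44537/48163 - 810*√3/2459)) = 1/(2773084677/48163 - 810*√3/2459)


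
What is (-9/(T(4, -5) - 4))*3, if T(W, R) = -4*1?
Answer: 27/8 ≈ 3.3750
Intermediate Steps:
T(W, R) = -4
(-9/(T(4, -5) - 4))*3 = (-9/(-4 - 4))*3 = (-9/(-8))*3 = -1/8*(-9)*3 = (9/8)*3 = 27/8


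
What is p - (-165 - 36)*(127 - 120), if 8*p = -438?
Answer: 5409/4 ≈ 1352.3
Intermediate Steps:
p = -219/4 (p = (⅛)*(-438) = -219/4 ≈ -54.750)
p - (-165 - 36)*(127 - 120) = -219/4 - (-165 - 36)*(127 - 120) = -219/4 - (-201)*7 = -219/4 - 1*(-1407) = -219/4 + 1407 = 5409/4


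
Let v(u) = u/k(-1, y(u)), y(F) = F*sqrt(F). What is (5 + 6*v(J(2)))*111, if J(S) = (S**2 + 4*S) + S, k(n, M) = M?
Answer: 555 + 333*sqrt(14)/7 ≈ 733.00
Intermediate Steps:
y(F) = F**(3/2)
J(S) = S**2 + 5*S
v(u) = 1/sqrt(u) (v(u) = u/(u**(3/2)) = u/u**(3/2) = 1/sqrt(u))
(5 + 6*v(J(2)))*111 = (5 + 6/sqrt(2*(5 + 2)))*111 = (5 + 6/sqrt(2*7))*111 = (5 + 6/sqrt(14))*111 = (5 + 6*(sqrt(14)/14))*111 = (5 + 3*sqrt(14)/7)*111 = 555 + 333*sqrt(14)/7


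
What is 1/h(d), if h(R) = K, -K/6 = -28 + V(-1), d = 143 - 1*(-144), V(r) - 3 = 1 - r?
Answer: 1/138 ≈ 0.0072464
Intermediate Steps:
V(r) = 4 - r (V(r) = 3 + (1 - r) = 4 - r)
d = 287 (d = 143 + 144 = 287)
K = 138 (K = -6*(-28 + (4 - 1*(-1))) = -6*(-28 + (4 + 1)) = -6*(-28 + 5) = -6*(-23) = 138)
h(R) = 138
1/h(d) = 1/138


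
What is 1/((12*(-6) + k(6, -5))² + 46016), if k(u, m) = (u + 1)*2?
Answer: 1/49380 ≈ 2.0251e-5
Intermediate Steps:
k(u, m) = 2 + 2*u (k(u, m) = (1 + u)*2 = 2 + 2*u)
1/((12*(-6) + k(6, -5))² + 46016) = 1/((12*(-6) + (2 + 2*6))² + 46016) = 1/((-72 + (2 + 12))² + 46016) = 1/((-72 + 14)² + 46016) = 1/((-58)² + 46016) = 1/(3364 + 46016) = 1/49380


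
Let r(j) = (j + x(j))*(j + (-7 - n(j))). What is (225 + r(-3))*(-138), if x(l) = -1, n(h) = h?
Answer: -34914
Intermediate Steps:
r(j) = 7 - 7*j (r(j) = (j - 1)*(j + (-7 - j)) = (-1 + j)*(-7) = 7 - 7*j)
(225 + r(-3))*(-138) = (225 + (7 - 7*(-3)))*(-138) = (225 + (7 + 21))*(-138) = (225 + 28)*(-138) = 253*(-138) = -34914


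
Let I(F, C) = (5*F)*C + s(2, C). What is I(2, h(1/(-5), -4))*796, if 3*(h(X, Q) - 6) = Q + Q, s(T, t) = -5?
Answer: 67660/3 ≈ 22553.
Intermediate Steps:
h(X, Q) = 6 + 2*Q/3 (h(X, Q) = 6 + (Q + Q)/3 = 6 + (2*Q)/3 = 6 + 2*Q/3)
I(F, C) = -5 + 5*C*F (I(F, C) = (5*F)*C - 5 = 5*C*F - 5 = -5 + 5*C*F)
I(2, h(1/(-5), -4))*796 = (-5 + 5*(6 + (⅔)*(-4))*2)*796 = (-5 + 5*(6 - 8/3)*2)*796 = (-5 + 5*(10/3)*2)*796 = (-5 + 100/3)*796 = (85/3)*796 = 67660/3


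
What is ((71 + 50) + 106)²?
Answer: 51529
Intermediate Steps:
((71 + 50) + 106)² = (121 + 106)² = 227² = 51529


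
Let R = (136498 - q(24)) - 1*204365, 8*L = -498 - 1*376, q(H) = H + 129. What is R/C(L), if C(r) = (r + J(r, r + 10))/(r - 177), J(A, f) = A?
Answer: -2049550/23 ≈ -89111.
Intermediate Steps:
q(H) = 129 + H
L = -437/4 (L = (-498 - 1*376)/8 = (-498 - 376)/8 = (1/8)*(-874) = -437/4 ≈ -109.25)
R = -68020 (R = (136498 - (129 + 24)) - 1*204365 = (136498 - 1*153) - 204365 = (136498 - 153) - 204365 = 136345 - 204365 = -68020)
C(r) = 2*r/(-177 + r) (C(r) = (r + r)/(r - 177) = (2*r)/(-177 + r) = 2*r/(-177 + r))
R/C(L) = -68020/(2*(-437/4)/(-177 - 437/4)) = -68020/(2*(-437/4)/(-1145/4)) = -68020/(2*(-437/4)*(-4/1145)) = -68020/874/1145 = -68020*1145/874 = -2049550/23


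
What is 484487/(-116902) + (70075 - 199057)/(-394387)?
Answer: -25142445815/6586375582 ≈ -3.8173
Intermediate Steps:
484487/(-116902) + (70075 - 199057)/(-394387) = 484487*(-1/116902) - 128982*(-1/394387) = -484487/116902 + 18426/56341 = -25142445815/6586375582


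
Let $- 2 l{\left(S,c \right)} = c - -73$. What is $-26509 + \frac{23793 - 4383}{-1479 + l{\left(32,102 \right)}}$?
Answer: $- \frac{83091517}{3133} \approx -26521.0$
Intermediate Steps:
$l{\left(S,c \right)} = - \frac{73}{2} - \frac{c}{2}$ ($l{\left(S,c \right)} = - \frac{c - -73}{2} = - \frac{c + 73}{2} = - \frac{73 + c}{2} = - \frac{73}{2} - \frac{c}{2}$)
$-26509 + \frac{23793 - 4383}{-1479 + l{\left(32,102 \right)}} = -26509 + \frac{23793 - 4383}{-1479 - \frac{175}{2}} = -26509 + \frac{19410}{-1479 - \frac{175}{2}} = -26509 + \frac{19410}{- \frac{3133}{2}} = -26509 + 19410 \left(- \frac{2}{3133}\right) = -26509 - \frac{38820}{3133} = - \frac{83091517}{3133}$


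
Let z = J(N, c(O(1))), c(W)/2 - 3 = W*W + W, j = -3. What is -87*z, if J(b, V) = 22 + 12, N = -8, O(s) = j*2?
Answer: -2958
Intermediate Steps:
O(s) = -6 (O(s) = -3*2 = -6)
c(W) = 6 + 2*W + 2*W**2 (c(W) = 6 + 2*(W*W + W) = 6 + 2*(W**2 + W) = 6 + 2*(W + W**2) = 6 + (2*W + 2*W**2) = 6 + 2*W + 2*W**2)
J(b, V) = 34
z = 34
-87*z = -87*34 = -2958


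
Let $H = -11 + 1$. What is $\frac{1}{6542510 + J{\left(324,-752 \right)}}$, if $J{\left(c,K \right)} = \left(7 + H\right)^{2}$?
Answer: $\frac{1}{6542519} \approx 1.5285 \cdot 10^{-7}$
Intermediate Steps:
$H = -10$
$J{\left(c,K \right)} = 9$ ($J{\left(c,K \right)} = \left(7 - 10\right)^{2} = \left(-3\right)^{2} = 9$)
$\frac{1}{6542510 + J{\left(324,-752 \right)}} = \frac{1}{6542510 + 9} = \frac{1}{6542519}$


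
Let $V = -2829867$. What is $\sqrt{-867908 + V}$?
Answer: $5 i \sqrt{147911} \approx 1923.0 i$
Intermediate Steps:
$\sqrt{-867908 + V} = \sqrt{-867908 - 2829867} = \sqrt{-3697775} = 5 i \sqrt{147911}$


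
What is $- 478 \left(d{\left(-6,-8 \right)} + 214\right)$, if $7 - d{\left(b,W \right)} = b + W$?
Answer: $-112330$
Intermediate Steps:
$d{\left(b,W \right)} = 7 - W - b$ ($d{\left(b,W \right)} = 7 - \left(b + W\right) = 7 - \left(W + b\right) = 7 - W - b$)
$- 478 \left(d{\left(-6,-8 \right)} + 214\right) = - 478 \left(\left(7 - -8 - -6\right) + 214\right) = - 478 \left(\left(7 + 8 + 6\right) + 214\right) = - 478 \left(21 + 214\right) = \left(-478\right) 235 = -112330$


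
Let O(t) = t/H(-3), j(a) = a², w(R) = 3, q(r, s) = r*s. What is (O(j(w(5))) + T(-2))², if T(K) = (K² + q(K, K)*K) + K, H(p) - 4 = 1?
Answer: 441/25 ≈ 17.640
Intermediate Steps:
H(p) = 5 (H(p) = 4 + 1 = 5)
T(K) = K + K² + K³ (T(K) = (K² + (K*K)*K) + K = (K² + K²*K) + K = (K² + K³) + K = K + K² + K³)
O(t) = t/5
(O(j(w(5))) + T(-2))² = ((⅕)*3² - 2*(1 - 2 + (-2)²))² = ((⅕)*9 - 2*(1 - 2 + 4))² = (9/5 - 2*3)² = (9/5 - 6)² = (-21/5)² = 441/25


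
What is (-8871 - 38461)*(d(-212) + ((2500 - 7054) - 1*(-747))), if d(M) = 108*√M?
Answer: 180192924 - 10223712*I*√53 ≈ 1.8019e+8 - 7.443e+7*I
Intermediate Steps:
(-8871 - 38461)*(d(-212) + ((2500 - 7054) - 1*(-747))) = (-8871 - 38461)*(108*√(-212) + ((2500 - 7054) - 1*(-747))) = -47332*(108*(2*I*√53) + (-4554 + 747)) = -47332*(216*I*√53 - 3807) = -47332*(-3807 + 216*I*√53) = 180192924 - 10223712*I*√53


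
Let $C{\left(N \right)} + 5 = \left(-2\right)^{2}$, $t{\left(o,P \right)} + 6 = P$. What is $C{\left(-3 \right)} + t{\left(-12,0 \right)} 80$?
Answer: $-481$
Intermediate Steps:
$t{\left(o,P \right)} = -6 + P$
$C{\left(N \right)} = -1$ ($C{\left(N \right)} = -5 + \left(-2\right)^{2} = -5 + 4 = -1$)
$C{\left(-3 \right)} + t{\left(-12,0 \right)} 80 = -1 + \left(-6 + 0\right) 80 = -1 - 480 = -481$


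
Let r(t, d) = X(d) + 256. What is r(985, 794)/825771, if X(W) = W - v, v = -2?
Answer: 1052/825771 ≈ 0.0012740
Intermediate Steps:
X(W) = 2 + W (X(W) = W - 1*(-2) = W + 2 = 2 + W)
r(t, d) = 258 + d (r(t, d) = (2 + d) + 256 = 258 + d)
r(985, 794)/825771 = (258 + 794)/825771 = 1052*(1/825771) = 1052/825771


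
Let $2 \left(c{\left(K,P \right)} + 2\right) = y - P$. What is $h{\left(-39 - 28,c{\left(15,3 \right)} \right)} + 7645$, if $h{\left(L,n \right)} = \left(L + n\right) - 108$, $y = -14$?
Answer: $\frac{14919}{2} \approx 7459.5$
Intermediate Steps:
$c{\left(K,P \right)} = -9 - \frac{P}{2}$ ($c{\left(K,P \right)} = -2 + \frac{-14 - P}{2} = -2 - \left(7 + \frac{P}{2}\right) = -9 - \frac{P}{2}$)
$h{\left(L,n \right)} = -108 + L + n$
$h{\left(-39 - 28,c{\left(15,3 \right)} \right)} + 7645 = \left(-108 - 67 - \frac{21}{2}\right) + 7645 = - \frac{371}{2} + 7645 = \frac{14919}{2}$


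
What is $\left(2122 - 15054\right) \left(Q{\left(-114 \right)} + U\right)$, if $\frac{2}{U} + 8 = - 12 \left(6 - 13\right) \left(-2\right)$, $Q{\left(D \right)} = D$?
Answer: $\frac{32436689}{22} \approx 1.4744 \cdot 10^{6}$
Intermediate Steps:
$U = - \frac{1}{88}$ ($U = \frac{2}{-8 + - 12 \left(6 - 13\right) \left(-2\right)} = \frac{2}{-8 + \left(-12\right) \left(-7\right) \left(-2\right)} = \frac{2}{-8 + 84 \left(-2\right)} = \frac{2}{-8 - 168} = \frac{2}{-176} = 2 \left(- \frac{1}{176}\right) = - \frac{1}{88} \approx -0.011364$)
$\left(2122 - 15054\right) \left(Q{\left(-114 \right)} + U\right) = \left(2122 - 15054\right) \left(-114 - \frac{1}{88}\right) = \left(-12932\right) \left(- \frac{10033}{88}\right) = \frac{32436689}{22}$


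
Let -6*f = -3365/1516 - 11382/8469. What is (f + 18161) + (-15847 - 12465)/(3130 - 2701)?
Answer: 66446226356509/3671955144 ≈ 18096.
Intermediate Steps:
f = 15251099/25678008 (f = -(-3365/1516 - 11382/8469)/6 = -(-3365*1/1516 - 11382*1/8469)/6 = -(-3365/1516 - 3794/2823)/6 = -1/6*(-15251099/4279668) = 15251099/25678008 ≈ 0.59394)
(f + 18161) + (-15847 - 12465)/(3130 - 2701) = (15251099/25678008 + 18161) + (-15847 - 12465)/(3130 - 2701) = 466353554387/25678008 - 28312/429 = 66446226356509/3671955144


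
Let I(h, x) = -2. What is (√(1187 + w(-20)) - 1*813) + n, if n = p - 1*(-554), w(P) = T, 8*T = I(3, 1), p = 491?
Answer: 232 + √4747/2 ≈ 266.45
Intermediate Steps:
T = -¼ (T = (⅛)*(-2) = -¼ ≈ -0.25000)
w(P) = -¼
n = 1045 (n = 491 - 1*(-554) = 491 + 554 = 1045)
(√(1187 + w(-20)) - 1*813) + n = (√(1187 - ¼) - 1*813) + 1045 = (√(4747/4) - 813) + 1045 = (√4747/2 - 813) + 1045 = (-813 + √4747/2) + 1045 = 232 + √4747/2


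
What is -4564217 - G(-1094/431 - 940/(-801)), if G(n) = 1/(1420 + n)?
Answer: -2235356614009153/489756866 ≈ -4.5642e+6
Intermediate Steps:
-4564217 - G(-1094/431 - 940/(-801)) = -4564217 - 1/(1420 + (-1094/431 - 940/(-801))) = -4564217 - 1/(1420 + (-1094*1/431 - 940*(-1/801))) = -4564217 - 1/(1420 + (-1094/431 + 940/801)) = -4564217 - 1/(1420 - 471154/345231) = -4564217 - 1/489756866/345231 = -4564217 - 1*345231/489756866 = -4564217 - 345231/489756866 = -2235356614009153/489756866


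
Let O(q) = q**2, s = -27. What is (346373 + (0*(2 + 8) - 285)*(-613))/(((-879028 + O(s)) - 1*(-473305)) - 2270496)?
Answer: -260539/1337745 ≈ -0.19476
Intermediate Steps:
(346373 + (0*(2 + 8) - 285)*(-613))/(((-879028 + O(s)) - 1*(-473305)) - 2270496) = (346373 + (0*(2 + 8) - 285)*(-613))/(((-879028 + (-27)**2) - 1*(-473305)) - 2270496) = (346373 + (0*10 - 285)*(-613))/(((-879028 + 729) + 473305) - 2270496) = (346373 + (0 - 285)*(-613))/((-878299 + 473305) - 2270496) = (346373 - 285*(-613))/(-404994 - 2270496) = (346373 + 174705)/(-2675490) = 521078*(-1/2675490) = -260539/1337745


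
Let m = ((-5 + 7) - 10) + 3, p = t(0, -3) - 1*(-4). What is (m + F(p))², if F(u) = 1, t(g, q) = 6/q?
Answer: 16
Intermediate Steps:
p = 2 (p = 6/(-3) - 1*(-4) = 6*(-⅓) + 4 = -2 + 4 = 2)
m = -5 (m = (2 - 10) + 3 = -8 + 3 = -5)
(m + F(p))² = (-5 + 1)² = (-4)² = 16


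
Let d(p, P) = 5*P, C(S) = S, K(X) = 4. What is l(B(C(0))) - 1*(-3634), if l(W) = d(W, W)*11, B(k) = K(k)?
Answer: 3854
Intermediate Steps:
B(k) = 4
l(W) = 55*W (l(W) = (5*W)*11 = 55*W)
l(B(C(0))) - 1*(-3634) = 55*4 - 1*(-3634) = 220 + 3634 = 3854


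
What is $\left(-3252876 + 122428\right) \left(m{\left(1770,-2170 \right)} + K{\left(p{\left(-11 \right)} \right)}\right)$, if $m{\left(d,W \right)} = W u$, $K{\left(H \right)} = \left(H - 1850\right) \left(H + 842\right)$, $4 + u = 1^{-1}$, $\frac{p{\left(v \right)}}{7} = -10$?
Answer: $4619696027040$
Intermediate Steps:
$p{\left(v \right)} = -70$ ($p{\left(v \right)} = 7 \left(-10\right) = -70$)
$u = -3$ ($u = -4 + 1^{-1} = -4 + 1 = -3$)
$K{\left(H \right)} = \left(-1850 + H\right) \left(842 + H\right)$
$m{\left(d,W \right)} = - 3 W$ ($m{\left(d,W \right)} = W \left(-3\right) = - 3 W$)
$\left(-3252876 + 122428\right) \left(m{\left(1770,-2170 \right)} + K{\left(p{\left(-11 \right)} \right)}\right) = \left(-3252876 + 122428\right) \left(\left(-3\right) \left(-2170\right) - \left(1487140 - 4900\right)\right) = - 3130448 \left(6510 + \left(-1557700 + 4900 + 70560\right)\right) = - 3130448 \left(6510 - 1482240\right) = \left(-3130448\right) \left(-1475730\right) = 4619696027040$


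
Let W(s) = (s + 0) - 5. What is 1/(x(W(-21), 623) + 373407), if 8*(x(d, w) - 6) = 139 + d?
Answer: 8/2987417 ≈ 2.6779e-6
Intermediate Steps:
W(s) = -5 + s (W(s) = s - 5 = -5 + s)
x(d, w) = 187/8 + d/8 (x(d, w) = 6 + (139 + d)/8 = 6 + (139/8 + d/8) = 187/8 + d/8)
1/(x(W(-21), 623) + 373407) = 1/((187/8 + (-5 - 21)/8) + 373407) = 1/((187/8 + (⅛)*(-26)) + 373407) = 1/((187/8 - 13/4) + 373407) = 1/(161/8 + 373407) = 1/(2987417/8) = 8/2987417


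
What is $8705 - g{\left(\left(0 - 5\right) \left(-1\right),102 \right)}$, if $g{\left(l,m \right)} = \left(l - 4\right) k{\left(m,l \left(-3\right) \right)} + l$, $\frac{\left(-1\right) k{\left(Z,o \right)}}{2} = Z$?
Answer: $8904$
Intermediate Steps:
$k{\left(Z,o \right)} = - 2 Z$
$g{\left(l,m \right)} = l - 2 m \left(-4 + l\right)$ ($g{\left(l,m \right)} = \left(l - 4\right) \left(- 2 m\right) + l = \left(-4 + l\right) \left(- 2 m\right) + l = - 2 m \left(-4 + l\right) + l = l - 2 m \left(-4 + l\right)$)
$8705 - g{\left(\left(0 - 5\right) \left(-1\right),102 \right)} = 8705 - \left(\left(0 - 5\right) \left(-1\right) + 8 \cdot 102 - 2 \left(0 - 5\right) \left(-1\right) 102\right) = 8705 - \left(\left(-5\right) \left(-1\right) + 816 - 2 \left(\left(-5\right) \left(-1\right)\right) 102\right) = 8705 - \left(5 + 816 - 10 \cdot 102\right) = 8705 - \left(5 + 816 - 1020\right) = 8705 - -199 = 8705 + 199 = 8904$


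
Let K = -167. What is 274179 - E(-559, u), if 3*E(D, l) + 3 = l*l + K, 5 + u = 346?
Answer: 706426/3 ≈ 2.3548e+5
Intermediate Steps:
u = 341 (u = -5 + 346 = 341)
E(D, l) = -170/3 + l**2/3 (E(D, l) = -1 + (l*l - 167)/3 = -1 + (l**2 - 167)/3 = -1 + (-167 + l**2)/3 = -1 + (-167/3 + l**2/3) = -170/3 + l**2/3)
274179 - E(-559, u) = 274179 - (-170/3 + (1/3)*341**2) = 274179 - (-170/3 + (1/3)*116281) = 274179 - (-170/3 + 116281/3) = 274179 - 1*116111/3 = 274179 - 116111/3 = 706426/3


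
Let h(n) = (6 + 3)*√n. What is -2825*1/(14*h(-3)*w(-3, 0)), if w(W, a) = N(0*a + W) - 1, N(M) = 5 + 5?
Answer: 2825*I*√3/3402 ≈ 1.4383*I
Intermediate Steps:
h(n) = 9*√n
N(M) = 10
w(W, a) = 9 (w(W, a) = 10 - 1 = 9)
-2825*1/(14*h(-3)*w(-3, 0)) = -2825*(-I*√3/3402) = -(-2825)*I*√3/3402 = 2825*I*√3/3402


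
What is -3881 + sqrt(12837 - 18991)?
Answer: -3881 + I*sqrt(6154) ≈ -3881.0 + 78.447*I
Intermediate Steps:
-3881 + sqrt(12837 - 18991) = -3881 + sqrt(-6154) = -3881 + I*sqrt(6154)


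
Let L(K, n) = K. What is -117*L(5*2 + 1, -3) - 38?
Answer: -1325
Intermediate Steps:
-117*L(5*2 + 1, -3) - 38 = -117*(5*2 + 1) - 38 = -117*(10 + 1) - 38 = -117*11 - 38 = -1287 - 38 = -1325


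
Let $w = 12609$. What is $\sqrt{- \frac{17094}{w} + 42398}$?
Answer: $\frac{2 \sqrt{20804043958}}{1401} \approx 205.9$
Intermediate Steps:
$\sqrt{- \frac{17094}{w} + 42398} = \sqrt{- \frac{17094}{12609} + 42398} = \sqrt{\left(-17094\right) \frac{1}{12609} + 42398} = \sqrt{- \frac{5698}{4203} + 42398} = \sqrt{\frac{178193096}{4203}} = \frac{2 \sqrt{20804043958}}{1401}$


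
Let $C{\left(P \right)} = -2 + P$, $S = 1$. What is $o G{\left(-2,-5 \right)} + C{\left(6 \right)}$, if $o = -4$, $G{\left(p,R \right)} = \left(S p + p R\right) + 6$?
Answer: $-52$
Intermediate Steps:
$G{\left(p,R \right)} = 6 + p + R p$ ($G{\left(p,R \right)} = \left(1 p + p R\right) + 6 = \left(p + R p\right) + 6 = 6 + p + R p$)
$o G{\left(-2,-5 \right)} + C{\left(6 \right)} = - 4 \left(6 - 2 - -10\right) + \left(-2 + 6\right) = - 4 \left(6 - 2 + 10\right) + 4 = \left(-4\right) 14 + 4 = -56 + 4 = -52$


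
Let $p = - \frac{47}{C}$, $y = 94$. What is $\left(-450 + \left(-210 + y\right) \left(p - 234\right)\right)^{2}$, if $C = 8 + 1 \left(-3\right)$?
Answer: $\frac{19299322084}{25} \approx 7.7197 \cdot 10^{8}$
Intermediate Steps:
$C = 5$ ($C = 8 - 3 = 5$)
$p = - \frac{47}{5} \approx -9.4$
$\left(-450 + \left(-210 + y\right) \left(p - 234\right)\right)^{2} = \left(-450 + \left(-210 + 94\right) \left(- \frac{47}{5} - 234\right)\right)^{2} = \left(-450 - - \frac{141172}{5}\right)^{2} = \left(-450 + \frac{141172}{5}\right)^{2} = \left(\frac{138922}{5}\right)^{2} = \frac{19299322084}{25}$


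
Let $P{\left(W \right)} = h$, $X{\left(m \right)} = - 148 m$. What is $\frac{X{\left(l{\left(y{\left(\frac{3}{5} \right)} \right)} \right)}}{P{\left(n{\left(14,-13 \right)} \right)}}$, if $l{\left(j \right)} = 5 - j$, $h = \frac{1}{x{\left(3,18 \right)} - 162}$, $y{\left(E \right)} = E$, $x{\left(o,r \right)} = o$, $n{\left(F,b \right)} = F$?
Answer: $\frac{517704}{5} \approx 1.0354 \cdot 10^{5}$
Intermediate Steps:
$h = - \frac{1}{159}$ ($h = \frac{1}{3 - 162} = \frac{1}{-159} = - \frac{1}{159} \approx -0.0062893$)
$P{\left(W \right)} = - \frac{1}{159}$
$\frac{X{\left(l{\left(y{\left(\frac{3}{5} \right)} \right)} \right)}}{P{\left(n{\left(14,-13 \right)} \right)}} = \frac{\left(-148\right) \left(5 - \frac{3}{5}\right)}{- \frac{1}{159}} = - 148 \left(5 - 3 \cdot \frac{1}{5}\right) \left(-159\right) = - 148 \left(5 - \frac{3}{5}\right) \left(-159\right) = \left(-148\right) \frac{22}{5} \left(-159\right) = \left(- \frac{3256}{5}\right) \left(-159\right) = \frac{517704}{5}$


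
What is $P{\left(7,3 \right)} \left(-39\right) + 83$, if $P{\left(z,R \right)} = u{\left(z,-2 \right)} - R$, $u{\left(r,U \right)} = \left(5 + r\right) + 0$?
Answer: $-268$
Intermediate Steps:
$u{\left(r,U \right)} = 5 + r$
$P{\left(z,R \right)} = 5 + z - R$ ($P{\left(z,R \right)} = \left(5 + z\right) - R = 5 + z - R$)
$P{\left(7,3 \right)} \left(-39\right) + 83 = \left(5 + 7 - 3\right) \left(-39\right) + 83 = 9 \left(-39\right) + 83 = -351 + 83 = -268$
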